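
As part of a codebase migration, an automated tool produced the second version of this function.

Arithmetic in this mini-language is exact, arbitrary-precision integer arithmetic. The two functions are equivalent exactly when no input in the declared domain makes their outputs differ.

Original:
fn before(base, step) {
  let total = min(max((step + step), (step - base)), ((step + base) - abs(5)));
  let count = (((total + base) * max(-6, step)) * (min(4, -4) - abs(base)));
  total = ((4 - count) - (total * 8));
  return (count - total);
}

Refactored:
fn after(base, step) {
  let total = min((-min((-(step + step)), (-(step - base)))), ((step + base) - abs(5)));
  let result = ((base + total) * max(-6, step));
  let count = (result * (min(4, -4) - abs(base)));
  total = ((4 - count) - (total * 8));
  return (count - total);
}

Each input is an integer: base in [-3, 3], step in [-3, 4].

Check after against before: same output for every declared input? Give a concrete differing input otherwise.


Reading the diff, among the changes: local variable names differ; and min/max/abs usage differs; and statement counts differ.
One worked example (base=0, step=3) — before: total = -2; count = 24; total = -4; return 28; after: total = -2; result = -6; count = 24; total = -4; return 28; agreement on 28.
Sweeping the whole domain (56 inputs) finds no disagreement.
verdict: equivalent


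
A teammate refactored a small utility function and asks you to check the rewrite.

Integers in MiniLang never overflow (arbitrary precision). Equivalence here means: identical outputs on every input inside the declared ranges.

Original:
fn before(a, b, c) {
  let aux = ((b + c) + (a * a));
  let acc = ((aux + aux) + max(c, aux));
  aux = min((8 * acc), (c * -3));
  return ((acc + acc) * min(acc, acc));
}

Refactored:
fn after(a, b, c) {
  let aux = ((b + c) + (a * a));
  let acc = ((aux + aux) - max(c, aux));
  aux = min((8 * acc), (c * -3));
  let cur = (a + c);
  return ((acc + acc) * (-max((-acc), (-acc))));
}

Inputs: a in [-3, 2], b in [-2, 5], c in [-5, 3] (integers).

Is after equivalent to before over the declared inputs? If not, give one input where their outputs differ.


Run the pair on a=-3, b=-2, c=-5.
before: aux=2, then acc=6, then aux=15, then returns 72
after: aux=2, then acc=2, then aux=15, then cur=-8, then returns 8
72 vs 8 — the two versions disagree here.
verdict: not equivalent; witness: a=-3, b=-2, c=-5


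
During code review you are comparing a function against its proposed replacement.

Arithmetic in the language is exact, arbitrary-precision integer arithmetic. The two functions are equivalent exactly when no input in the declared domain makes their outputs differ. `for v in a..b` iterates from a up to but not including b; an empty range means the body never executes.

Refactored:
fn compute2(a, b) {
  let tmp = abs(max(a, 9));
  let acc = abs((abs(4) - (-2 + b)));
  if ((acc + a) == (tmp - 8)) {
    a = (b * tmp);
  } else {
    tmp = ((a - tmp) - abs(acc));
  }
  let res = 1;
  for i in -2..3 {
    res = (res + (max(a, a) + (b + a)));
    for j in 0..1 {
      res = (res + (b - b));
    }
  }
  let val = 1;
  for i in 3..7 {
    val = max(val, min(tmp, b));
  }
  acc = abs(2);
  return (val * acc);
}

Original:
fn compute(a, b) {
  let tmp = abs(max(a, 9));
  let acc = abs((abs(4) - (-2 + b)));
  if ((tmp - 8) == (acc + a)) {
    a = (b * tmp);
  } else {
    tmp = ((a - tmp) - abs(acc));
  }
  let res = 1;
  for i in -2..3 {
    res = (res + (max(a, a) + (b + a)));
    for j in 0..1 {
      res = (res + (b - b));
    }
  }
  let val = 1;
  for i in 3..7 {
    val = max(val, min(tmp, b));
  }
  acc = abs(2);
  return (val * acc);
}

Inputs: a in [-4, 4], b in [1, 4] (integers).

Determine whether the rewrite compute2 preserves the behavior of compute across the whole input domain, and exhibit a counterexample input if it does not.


Equivalent — the differences include same computation, different form, yet no declared input distinguishes the two.
One worked example (a=4, b=1) — compute: tmp := 9 | acc := 5 | ((tmp - 8) == (acc + a)): false | tmp := -10 | res := 1 | iter i=-2: | res := 10 | iter j=0: | res := 10 | iter i=-1: | res := 19 | iter j=0: | res := 19 | iter i=0: | res := 28 | iter j=0: | res := 28 | iter i=1: | res := 37 | iter j=0: | res := 37 | iter i=2: | res := 46 | iter j=0: | res := 46 | val := 1 | iter i=3: | val := 1 | iter i=4: | val := 1 | iter i=5: | val := 1 | iter i=6: | val := 1 | acc := 2 | result 2; compute2: tmp := 9 | acc := 5 | ((acc + a) == (tmp - 8)): false | tmp := -10 | res := 1 | iter i=-2: | res := 10 | iter j=0: | res := 10 | iter i=-1: | res := 19 | iter j=0: | res := 19 | iter i=0: | res := 28 | iter j=0: | res := 28 | iter i=1: | res := 37 | iter j=0: | res := 37 | iter i=2: | res := 46 | iter j=0: | res := 46 | val := 1 | iter i=3: | val := 1 | iter i=4: | val := 1 | iter i=5: | val := 1 | iter i=6: | val := 1 | acc := 2 | result 2; agreement on 2.
Across all 36 domain points the two functions coincide.
verdict: equivalent


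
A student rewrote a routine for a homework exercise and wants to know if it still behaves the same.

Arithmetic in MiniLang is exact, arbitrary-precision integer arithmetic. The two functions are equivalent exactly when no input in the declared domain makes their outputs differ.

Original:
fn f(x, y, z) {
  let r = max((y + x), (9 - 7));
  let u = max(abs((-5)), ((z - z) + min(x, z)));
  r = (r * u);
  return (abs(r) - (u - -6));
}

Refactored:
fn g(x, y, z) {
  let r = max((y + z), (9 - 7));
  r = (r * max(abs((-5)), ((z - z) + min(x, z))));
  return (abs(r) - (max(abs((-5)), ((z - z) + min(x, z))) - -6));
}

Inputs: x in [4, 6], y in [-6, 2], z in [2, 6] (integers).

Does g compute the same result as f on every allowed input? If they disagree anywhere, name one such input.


Evaluate both at x=4, y=-3, z=6.
f: r := 2 | u := 5 | r := 10 | result -1
g: r := 3 | r := 15 | result 4
-1 against 4: the behavior changed.
verdict: not equivalent; witness: x=4, y=-3, z=6


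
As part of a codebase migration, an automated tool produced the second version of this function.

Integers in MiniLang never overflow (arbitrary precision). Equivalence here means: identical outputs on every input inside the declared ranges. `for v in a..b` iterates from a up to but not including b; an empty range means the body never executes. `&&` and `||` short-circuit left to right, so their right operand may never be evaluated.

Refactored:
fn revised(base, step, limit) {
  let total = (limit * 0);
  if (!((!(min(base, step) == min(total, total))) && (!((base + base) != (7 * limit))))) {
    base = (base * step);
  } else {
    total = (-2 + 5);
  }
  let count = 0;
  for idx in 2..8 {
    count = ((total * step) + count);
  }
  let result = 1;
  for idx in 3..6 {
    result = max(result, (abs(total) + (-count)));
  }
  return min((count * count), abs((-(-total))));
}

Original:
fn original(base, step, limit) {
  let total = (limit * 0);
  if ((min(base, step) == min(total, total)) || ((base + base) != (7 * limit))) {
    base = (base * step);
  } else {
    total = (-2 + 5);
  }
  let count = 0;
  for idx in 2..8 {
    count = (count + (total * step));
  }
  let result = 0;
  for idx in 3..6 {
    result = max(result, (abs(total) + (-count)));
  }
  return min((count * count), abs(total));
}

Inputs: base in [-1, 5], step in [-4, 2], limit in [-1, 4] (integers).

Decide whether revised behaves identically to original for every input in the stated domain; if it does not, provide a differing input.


The one real change (`0` became `1`) has no effect anywhere in the declared ranges.
Tracing base=1, step=-1, limit=4: original: total becomes 0; next ((min(base, step) == min(total, total)) || ((base + base) != (7 * limit))) evaluates to true; next base becomes -1; next count becomes 0; next at idx=2:; next count becomes 0; next at idx=3:; next count becomes 0; next at idx=4:; next count becomes 0; next at idx=5:; next count becomes 0; next at idx=6:; next count becomes 0; next at idx=7:; next count becomes 0; next result becomes 0; next at idx=3:; next result becomes 0; next at idx=4:; next result becomes 0; next at idx=5:; next result becomes 0; next final value 0 | revised: total becomes 0; next (!((!(min(base, step) == min(total, total))) && (!((base + base) != (7 * limit))))) evaluates to true; next base becomes -1; next count becomes 0; next at idx=2:; next count becomes 0; next at idx=3:; next count becomes 0; next at idx=4:; next count becomes 0; next at idx=5:; next count becomes 0; next at idx=6:; next count becomes 0; next at idx=7:; next count becomes 0; next result becomes 1; next at idx=3:; next result becomes 1; next at idx=4:; next result becomes 1; next at idx=5:; next result becomes 1; next final value 0 — matching result 0.
Checked all 294 inputs in the declared domain: the outputs agree on every one.
verdict: equivalent


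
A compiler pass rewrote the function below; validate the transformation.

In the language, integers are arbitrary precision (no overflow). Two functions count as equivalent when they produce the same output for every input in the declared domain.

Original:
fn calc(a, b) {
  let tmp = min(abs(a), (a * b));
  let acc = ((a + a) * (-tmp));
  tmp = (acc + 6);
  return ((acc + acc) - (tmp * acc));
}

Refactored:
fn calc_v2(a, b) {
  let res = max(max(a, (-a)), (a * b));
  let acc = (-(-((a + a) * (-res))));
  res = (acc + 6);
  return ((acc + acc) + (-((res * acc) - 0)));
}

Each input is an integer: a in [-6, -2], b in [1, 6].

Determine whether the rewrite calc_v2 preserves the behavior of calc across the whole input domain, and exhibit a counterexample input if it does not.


Try a=-6, b=1.
calc: tmp becomes -6; next acc becomes -72; next tmp becomes -66; next final value -4896
calc_v2: res becomes 6; next acc becomes 72; next res becomes 78; next final value -5472
-4896 != -5472, so the rewrite changes behavior.
verdict: not equivalent; witness: a=-6, b=1


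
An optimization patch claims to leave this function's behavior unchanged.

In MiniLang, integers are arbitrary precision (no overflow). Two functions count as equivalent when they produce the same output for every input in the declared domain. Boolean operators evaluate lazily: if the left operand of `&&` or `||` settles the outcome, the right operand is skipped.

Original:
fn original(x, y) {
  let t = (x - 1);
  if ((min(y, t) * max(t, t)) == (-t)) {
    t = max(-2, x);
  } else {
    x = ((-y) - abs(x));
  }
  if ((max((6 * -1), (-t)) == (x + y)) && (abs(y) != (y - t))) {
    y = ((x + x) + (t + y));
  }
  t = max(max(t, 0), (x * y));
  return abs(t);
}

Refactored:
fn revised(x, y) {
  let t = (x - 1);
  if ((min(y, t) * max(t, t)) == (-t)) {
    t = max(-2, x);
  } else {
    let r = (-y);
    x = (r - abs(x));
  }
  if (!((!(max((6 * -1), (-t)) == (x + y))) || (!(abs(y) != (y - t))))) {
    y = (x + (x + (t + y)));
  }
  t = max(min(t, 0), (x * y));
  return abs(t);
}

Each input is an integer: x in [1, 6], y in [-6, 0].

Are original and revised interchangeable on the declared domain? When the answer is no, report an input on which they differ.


The rewrite breaks on x=1, y=-6, where the results are 1 and 0.
original: t = 0; ((min(y, t) * max(t, t)) == (-t)) -> true; t = 1; ((max((6 * -1), (-t)) == (x + y)) && (abs(y) != (y - t))) -> false; t = 1; return 1
revised: t = 0; ((min(y, t) * max(t, t)) == (-t)) -> true; t = 1; (!((!(max((6 * -1), (-t)) == (x + y))) || (!(abs(y) != (y - t))))) -> false; t = 0; return 0
verdict: not equivalent; witness: x=1, y=-6


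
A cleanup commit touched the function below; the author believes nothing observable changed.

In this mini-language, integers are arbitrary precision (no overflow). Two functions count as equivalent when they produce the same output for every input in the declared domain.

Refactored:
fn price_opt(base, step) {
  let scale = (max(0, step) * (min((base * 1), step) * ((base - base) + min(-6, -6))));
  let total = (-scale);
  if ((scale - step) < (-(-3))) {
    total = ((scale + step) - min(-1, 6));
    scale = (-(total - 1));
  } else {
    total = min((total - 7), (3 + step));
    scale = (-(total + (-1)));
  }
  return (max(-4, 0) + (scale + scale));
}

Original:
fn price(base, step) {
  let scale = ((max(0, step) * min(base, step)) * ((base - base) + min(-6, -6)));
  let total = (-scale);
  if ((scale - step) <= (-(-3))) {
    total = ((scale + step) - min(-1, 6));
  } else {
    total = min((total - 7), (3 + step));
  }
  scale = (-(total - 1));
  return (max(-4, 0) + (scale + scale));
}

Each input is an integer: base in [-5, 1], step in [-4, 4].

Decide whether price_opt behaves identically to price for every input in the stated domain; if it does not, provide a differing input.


These are not equivalent — on base=-5, step=-3 the outputs split (6 vs 16).
price: scale = 0; total = 0; ((scale - step) <= (-(-3))) -> true; total = -2; scale = 3; return 6
price_opt: scale = 0; total = 0; ((scale - step) < (-(-3))) -> false; total = -7; scale = 8; return 16
verdict: not equivalent; witness: base=-5, step=-3


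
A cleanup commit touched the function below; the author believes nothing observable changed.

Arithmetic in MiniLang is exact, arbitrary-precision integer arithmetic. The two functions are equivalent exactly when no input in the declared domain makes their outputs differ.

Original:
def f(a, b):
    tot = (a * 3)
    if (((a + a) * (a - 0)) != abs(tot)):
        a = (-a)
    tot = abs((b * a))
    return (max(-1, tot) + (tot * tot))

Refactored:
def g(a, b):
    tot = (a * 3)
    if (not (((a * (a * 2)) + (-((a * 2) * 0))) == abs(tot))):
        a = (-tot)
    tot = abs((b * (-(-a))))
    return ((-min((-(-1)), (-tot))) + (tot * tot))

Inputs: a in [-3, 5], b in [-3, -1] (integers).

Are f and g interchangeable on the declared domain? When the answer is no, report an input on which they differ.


Input a=-3, b=-3: 90 from f versus 756 from g.
verdict: not equivalent; witness: a=-3, b=-3


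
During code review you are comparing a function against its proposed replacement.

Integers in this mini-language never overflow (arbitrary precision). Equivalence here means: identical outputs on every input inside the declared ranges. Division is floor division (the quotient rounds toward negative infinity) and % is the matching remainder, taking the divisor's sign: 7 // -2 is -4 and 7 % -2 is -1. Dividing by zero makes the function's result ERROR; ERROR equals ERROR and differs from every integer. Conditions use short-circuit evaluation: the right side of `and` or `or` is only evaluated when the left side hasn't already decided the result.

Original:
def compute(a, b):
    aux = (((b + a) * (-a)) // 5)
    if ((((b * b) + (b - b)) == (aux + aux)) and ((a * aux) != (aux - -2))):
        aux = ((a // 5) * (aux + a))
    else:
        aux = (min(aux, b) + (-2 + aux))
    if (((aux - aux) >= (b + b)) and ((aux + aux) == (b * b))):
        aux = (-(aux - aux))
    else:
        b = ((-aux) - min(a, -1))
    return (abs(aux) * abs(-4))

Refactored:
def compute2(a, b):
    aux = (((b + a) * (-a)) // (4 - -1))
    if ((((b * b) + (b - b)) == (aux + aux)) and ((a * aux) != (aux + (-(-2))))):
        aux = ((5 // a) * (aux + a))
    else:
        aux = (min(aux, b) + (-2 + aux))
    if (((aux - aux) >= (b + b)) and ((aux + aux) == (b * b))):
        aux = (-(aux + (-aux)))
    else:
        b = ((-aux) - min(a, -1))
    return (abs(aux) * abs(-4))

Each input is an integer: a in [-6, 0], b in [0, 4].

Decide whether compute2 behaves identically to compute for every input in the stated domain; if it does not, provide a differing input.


Run the pair on a=0, b=0.
compute: aux := 0 | ((((b * b) + (b - b)) == (aux + aux)) and ((a * aux) != (aux - -2))): true | aux := 0 | (((aux - aux) >= (b + b)) and ((aux + aux) == (b * b))): true | aux := 0 | result 0
compute2: aux := 0 | ((((b * b) + (b - b)) == (aux + aux)) and ((a * aux) != (aux + (-(-2))))): true | divide-by-zero, output ERROR
0 vs ERROR — the two versions disagree here.
verdict: not equivalent; witness: a=0, b=0


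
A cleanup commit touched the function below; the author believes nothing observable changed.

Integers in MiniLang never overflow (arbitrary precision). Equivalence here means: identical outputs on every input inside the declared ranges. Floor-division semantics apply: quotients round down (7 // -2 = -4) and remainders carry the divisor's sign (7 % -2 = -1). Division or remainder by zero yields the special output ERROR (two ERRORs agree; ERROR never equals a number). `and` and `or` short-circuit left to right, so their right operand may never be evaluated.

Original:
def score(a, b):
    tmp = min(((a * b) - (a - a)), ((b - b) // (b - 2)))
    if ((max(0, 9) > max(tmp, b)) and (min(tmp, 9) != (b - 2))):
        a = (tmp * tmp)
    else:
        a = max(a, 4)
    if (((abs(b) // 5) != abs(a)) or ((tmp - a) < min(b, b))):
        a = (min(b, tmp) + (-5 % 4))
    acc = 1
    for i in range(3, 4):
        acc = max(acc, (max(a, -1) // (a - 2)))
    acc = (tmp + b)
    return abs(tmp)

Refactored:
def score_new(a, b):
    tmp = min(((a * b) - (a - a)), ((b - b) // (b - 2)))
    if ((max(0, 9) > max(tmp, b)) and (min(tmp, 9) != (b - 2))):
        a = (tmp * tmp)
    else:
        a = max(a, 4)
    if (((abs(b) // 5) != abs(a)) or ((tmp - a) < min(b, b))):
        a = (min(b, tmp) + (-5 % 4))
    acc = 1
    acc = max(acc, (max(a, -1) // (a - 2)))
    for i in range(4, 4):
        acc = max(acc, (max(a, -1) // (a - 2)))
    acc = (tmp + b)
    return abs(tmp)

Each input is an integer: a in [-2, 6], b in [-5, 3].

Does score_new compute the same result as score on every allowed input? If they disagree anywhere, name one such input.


Side by side, the visible changes include: constant usage differs, and statement counts differ, and arithmetic usage differs, and min/max/abs usage differs, and loop structure differs.
One worked example (a=-2, b=-2) — score: tmp = 0; ((max(0, 9) > max(tmp, b)) and (min(tmp, 9) != (b - 2))) -> true; a = 0; (((abs(b) // 5) != abs(a)) or ((tmp - a) < min(b, b))) -> false; acc = 1; [i=3]; acc = 1; acc = -2; return 0; score_new: tmp = 0; ((max(0, 9) > max(tmp, b)) and (min(tmp, 9) != (b - 2))) -> true; a = 0; (((abs(b) // 5) != abs(a)) or ((tmp - a) < min(b, b))) -> false; acc = 1; acc = 1; the i loop: no iterations; acc = -2; return 0; agreement on 0.
Across all 81 domain points the two functions coincide.
verdict: equivalent


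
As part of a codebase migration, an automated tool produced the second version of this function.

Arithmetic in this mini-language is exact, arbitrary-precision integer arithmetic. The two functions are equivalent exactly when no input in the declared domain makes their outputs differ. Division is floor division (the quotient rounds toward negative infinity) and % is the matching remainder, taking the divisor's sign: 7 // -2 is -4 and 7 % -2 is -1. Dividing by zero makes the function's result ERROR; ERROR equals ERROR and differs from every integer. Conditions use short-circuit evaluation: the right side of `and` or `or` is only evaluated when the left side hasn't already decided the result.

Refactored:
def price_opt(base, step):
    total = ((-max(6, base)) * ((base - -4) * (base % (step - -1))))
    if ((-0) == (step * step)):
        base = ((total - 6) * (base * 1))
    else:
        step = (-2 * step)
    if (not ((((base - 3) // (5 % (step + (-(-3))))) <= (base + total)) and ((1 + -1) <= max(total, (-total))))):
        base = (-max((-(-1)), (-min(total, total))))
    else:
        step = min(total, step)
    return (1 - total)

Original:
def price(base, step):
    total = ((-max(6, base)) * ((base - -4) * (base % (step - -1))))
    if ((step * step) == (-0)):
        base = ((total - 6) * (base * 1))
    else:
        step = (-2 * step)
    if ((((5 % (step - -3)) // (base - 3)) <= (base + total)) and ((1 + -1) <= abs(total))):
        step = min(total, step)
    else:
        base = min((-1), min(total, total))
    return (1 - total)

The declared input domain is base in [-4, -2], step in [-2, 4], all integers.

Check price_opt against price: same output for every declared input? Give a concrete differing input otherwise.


At base=-4, step=1: price gives 1, price_opt gives ERROR.
verdict: not equivalent; witness: base=-4, step=1


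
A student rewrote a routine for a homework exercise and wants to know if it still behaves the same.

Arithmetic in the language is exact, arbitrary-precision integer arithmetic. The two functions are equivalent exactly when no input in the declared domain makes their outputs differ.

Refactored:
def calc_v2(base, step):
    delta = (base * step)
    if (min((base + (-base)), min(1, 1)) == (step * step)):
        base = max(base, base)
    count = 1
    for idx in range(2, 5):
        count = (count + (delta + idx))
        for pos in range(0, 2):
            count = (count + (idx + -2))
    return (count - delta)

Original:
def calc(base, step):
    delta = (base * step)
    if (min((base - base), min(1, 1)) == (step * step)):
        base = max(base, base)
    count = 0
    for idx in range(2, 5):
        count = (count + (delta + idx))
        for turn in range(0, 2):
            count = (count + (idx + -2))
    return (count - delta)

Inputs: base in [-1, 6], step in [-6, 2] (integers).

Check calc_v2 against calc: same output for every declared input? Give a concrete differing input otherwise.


Evaluate both at base=-1, step=-6.
calc: delta=6, then (min((base - base), min(1, 1)) == (step * step)) is false, then count=0, then (idx=2), then count=8, then (turn=0), then count=8, then (turn=1), then count=8, then (idx=3), then count=17, then (turn=0), then count=18, then (turn=1), then count=19, then (idx=4), then count=29, then (turn=0), then count=31, then (turn=1), then count=33, then returns 27
calc_v2: delta=6, then (min((base + (-base)), min(1, 1)) == (step * step)) is false, then count=1, then (idx=2), then count=9, then (pos=0), then count=9, then (pos=1), then count=9, then (idx=3), then count=18, then (pos=0), then count=19, then (pos=1), then count=20, then (idx=4), then count=30, then (pos=0), then count=32, then (pos=1), then count=34, then returns 28
27 vs 28 — the two versions disagree here.
verdict: not equivalent; witness: base=-1, step=-6


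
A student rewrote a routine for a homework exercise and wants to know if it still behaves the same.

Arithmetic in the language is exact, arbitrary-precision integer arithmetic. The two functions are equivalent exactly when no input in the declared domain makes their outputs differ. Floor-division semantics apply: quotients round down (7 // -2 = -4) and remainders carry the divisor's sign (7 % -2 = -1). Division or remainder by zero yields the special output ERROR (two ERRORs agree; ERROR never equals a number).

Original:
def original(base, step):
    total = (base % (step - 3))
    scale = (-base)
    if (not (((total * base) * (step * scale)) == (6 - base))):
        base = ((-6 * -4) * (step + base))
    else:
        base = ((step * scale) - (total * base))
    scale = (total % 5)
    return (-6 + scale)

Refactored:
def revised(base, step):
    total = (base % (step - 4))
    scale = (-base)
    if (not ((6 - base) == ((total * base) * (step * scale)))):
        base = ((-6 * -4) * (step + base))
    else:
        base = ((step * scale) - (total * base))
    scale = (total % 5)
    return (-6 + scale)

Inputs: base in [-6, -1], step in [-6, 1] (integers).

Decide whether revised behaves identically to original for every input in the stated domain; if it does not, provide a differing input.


Try base=-6, step=-3.
original: total = 0; scale = 6; (not (((total * base) * (step * scale)) == (6 - base))) -> true; base = -216; scale = 0; return -6
revised: total = -6; scale = 6; (not ((6 - base) == ((total * base) * (step * scale)))) -> true; base = -216; scale = 4; return -2
-6 against -2: the behavior changed.
verdict: not equivalent; witness: base=-6, step=-3


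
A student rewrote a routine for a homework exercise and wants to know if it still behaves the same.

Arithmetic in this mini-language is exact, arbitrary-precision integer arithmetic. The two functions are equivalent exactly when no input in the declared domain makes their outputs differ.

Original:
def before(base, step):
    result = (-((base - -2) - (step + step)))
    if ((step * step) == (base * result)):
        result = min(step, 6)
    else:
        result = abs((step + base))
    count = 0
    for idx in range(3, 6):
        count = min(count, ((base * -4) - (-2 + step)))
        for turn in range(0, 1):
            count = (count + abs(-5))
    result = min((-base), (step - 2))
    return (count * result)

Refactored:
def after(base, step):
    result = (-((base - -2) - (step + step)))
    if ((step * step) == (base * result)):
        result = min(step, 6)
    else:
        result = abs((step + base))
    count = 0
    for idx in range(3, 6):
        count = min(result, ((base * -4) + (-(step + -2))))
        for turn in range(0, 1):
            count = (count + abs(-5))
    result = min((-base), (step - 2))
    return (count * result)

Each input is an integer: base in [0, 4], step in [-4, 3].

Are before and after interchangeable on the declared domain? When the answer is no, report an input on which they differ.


Evaluate both at base=0, step=-4.
before: result = -10; ((step * step) == (base * result)) -> false; result = 4; count = 0; [idx=3]; count = 0; [turn=0]; count = 5; [idx=4]; count = 5; [turn=0]; count = 10; [idx=5]; count = 6; [turn=0]; count = 11; result = -6; return -66
after: result = -10; ((step * step) == (base * result)) -> false; result = 4; count = 0; [idx=3]; count = 4; [turn=0]; count = 9; [idx=4]; count = 4; [turn=0]; count = 9; [idx=5]; count = 4; [turn=0]; count = 9; result = -6; return -54
-66 != -54, so the rewrite changes behavior.
verdict: not equivalent; witness: base=0, step=-4


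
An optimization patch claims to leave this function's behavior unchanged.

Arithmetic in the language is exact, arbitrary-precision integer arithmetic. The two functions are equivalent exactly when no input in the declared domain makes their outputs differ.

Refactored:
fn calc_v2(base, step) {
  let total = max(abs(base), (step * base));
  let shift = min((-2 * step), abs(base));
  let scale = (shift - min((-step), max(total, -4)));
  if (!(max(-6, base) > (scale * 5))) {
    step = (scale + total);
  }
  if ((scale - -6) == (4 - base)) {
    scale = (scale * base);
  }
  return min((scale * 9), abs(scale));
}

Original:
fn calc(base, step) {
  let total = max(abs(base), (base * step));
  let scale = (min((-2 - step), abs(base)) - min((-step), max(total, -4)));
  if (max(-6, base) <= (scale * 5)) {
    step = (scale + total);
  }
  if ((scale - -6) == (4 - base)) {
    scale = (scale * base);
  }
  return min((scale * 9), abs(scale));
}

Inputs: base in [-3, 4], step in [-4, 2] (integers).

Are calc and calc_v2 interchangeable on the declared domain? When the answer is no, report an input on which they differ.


These are not equivalent — on base=-3, step=-4 the outputs split (-18 vs -9).
calc: total=12, then scale=-2, then (max(-6, base) <= (scale * 5)) is false, then ((scale - -6) == (4 - base)) is false, then returns -18
calc_v2: total=12, then shift=3, then scale=-1, then (!(max(-6, base) > (scale * 5))) is false, then ((scale - -6) == (4 - base)) is false, then returns -9
verdict: not equivalent; witness: base=-3, step=-4


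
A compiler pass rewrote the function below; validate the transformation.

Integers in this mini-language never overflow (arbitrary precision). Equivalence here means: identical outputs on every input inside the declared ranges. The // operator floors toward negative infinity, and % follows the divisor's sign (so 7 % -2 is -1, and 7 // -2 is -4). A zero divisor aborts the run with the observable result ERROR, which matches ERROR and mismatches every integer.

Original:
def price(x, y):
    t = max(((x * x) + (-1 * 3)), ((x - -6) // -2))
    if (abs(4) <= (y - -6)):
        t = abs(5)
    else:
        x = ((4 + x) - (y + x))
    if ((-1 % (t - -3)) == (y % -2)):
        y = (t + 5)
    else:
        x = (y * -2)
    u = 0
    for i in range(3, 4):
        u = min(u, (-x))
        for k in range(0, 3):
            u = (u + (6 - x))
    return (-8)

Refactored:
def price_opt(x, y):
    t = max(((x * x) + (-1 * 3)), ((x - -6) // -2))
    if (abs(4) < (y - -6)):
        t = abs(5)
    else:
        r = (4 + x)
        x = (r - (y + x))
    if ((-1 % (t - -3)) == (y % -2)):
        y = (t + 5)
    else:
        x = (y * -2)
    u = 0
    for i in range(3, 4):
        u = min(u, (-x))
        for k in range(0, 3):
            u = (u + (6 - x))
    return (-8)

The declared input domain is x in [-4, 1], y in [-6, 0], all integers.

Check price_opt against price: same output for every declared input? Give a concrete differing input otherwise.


Take x=0, y=-2.
price: t := -3 | (abs(4) <= (y - -6)): true | t := 5 | ((-1 % (t - -3)) == (y % -2)): false | x := 4 | u := 0 | iter i=3: | u := -4 | iter k=0: | u := -2 | iter k=1: | u := 0 | iter k=2: | u := 2 | result -8
price_opt: t := -3 | (abs(4) < (y - -6)): false | r := 4 | x := 6 | divide-by-zero, output ERROR
-8 != ERROR, so the rewrite changes behavior.
verdict: not equivalent; witness: x=0, y=-2


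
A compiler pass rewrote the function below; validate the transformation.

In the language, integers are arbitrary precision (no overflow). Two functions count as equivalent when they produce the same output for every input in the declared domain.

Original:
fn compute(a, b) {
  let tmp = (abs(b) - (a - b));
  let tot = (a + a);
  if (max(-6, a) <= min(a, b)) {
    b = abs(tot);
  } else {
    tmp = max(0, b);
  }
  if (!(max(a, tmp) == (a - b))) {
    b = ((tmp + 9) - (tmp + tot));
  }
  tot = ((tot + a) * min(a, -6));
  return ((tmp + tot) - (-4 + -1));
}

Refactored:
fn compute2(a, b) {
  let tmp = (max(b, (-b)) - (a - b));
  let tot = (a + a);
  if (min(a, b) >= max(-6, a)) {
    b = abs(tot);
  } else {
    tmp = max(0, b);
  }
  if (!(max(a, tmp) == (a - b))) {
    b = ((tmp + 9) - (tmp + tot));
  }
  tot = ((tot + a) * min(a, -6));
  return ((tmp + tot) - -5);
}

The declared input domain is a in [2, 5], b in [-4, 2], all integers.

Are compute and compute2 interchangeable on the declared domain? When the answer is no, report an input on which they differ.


Behavior is preserved: although constant usage differs, and min/max/abs usage differs, and arithmetic usage differs, and comparison usage differs, the outputs never diverge.
One worked example (a=5, b=-1) — compute: tmp=-5, then tot=10, then (max(-6, a) <= min(a, b)) is false, then tmp=0, then (!(max(a, tmp) == (a - b))) is true, then b=-1, then tot=-90, then returns -85; compute2: tmp=-5, then tot=10, then (min(a, b) >= max(-6, a)) is false, then tmp=0, then (!(max(a, tmp) == (a - b))) is true, then b=-1, then tot=-90, then returns -85; agreement on -85.
Sweeping the whole domain (28 inputs) finds no disagreement.
verdict: equivalent


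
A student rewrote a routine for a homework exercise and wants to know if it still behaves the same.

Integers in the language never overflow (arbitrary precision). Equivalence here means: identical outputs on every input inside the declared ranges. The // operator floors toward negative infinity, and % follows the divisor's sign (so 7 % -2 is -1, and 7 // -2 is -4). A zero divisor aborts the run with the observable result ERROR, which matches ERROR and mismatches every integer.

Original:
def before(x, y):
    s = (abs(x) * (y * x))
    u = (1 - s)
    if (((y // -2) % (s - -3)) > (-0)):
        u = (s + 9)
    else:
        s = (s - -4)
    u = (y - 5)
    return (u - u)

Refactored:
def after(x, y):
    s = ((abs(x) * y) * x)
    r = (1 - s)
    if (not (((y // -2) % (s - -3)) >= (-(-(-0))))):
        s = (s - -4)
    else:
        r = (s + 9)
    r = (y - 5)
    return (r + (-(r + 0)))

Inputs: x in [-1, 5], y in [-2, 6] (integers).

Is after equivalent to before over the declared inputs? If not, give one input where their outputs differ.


Equivalent. The suspicious-looking change has no observable effect anywhere in the declared ranges.
Sweeping the whole domain (63 inputs) finds no disagreement.
Spot check at x=3, y=0 — before: s=0, then u=1, then (((y // -2) % (s - -3)) > (-0)) is false, then s=4, then u=-5, then returns 0. after: s=0, then r=1, then (not (((y // -2) % (s - -3)) >= (-(-(-0))))) is false, then r=9, then r=-5, then returns 0. Both give 0.
verdict: equivalent


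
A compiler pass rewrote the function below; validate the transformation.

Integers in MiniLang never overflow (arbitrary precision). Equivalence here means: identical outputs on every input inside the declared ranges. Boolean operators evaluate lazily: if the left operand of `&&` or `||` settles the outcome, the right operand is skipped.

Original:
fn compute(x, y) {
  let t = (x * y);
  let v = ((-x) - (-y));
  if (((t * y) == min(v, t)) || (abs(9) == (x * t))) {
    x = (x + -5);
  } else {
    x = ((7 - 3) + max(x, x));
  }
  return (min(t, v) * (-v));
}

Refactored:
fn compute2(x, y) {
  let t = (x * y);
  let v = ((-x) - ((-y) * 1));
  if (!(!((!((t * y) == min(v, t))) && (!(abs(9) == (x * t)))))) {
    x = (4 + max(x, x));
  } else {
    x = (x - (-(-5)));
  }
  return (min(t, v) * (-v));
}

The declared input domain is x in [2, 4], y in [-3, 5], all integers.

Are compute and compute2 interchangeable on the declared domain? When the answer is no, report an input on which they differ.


Changes here: constant usage differs, boolean connective usage differs, arithmetic usage differs; the full 27-point sweep finds no disagreement.
verdict: equivalent


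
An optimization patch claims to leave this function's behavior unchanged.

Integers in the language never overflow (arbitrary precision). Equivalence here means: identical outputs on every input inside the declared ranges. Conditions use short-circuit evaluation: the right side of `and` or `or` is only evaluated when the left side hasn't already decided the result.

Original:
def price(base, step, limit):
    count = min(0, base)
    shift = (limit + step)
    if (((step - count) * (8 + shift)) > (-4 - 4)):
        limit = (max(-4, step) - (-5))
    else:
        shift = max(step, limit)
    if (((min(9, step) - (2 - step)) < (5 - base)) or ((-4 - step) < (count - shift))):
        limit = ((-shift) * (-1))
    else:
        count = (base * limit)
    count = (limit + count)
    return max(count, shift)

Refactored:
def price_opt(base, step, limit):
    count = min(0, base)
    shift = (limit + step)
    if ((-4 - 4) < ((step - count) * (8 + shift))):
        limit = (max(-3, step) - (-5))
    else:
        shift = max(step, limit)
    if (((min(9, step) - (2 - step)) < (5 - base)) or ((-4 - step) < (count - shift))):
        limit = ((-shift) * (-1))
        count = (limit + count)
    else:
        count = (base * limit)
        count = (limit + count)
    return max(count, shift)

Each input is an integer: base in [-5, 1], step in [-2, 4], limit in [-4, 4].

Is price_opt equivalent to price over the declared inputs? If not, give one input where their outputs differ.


The suspicious edit (`-4` became `-3`) never changes the result for any input inside the declared domain.
As a probe, take base=-2, step=-2, limit=4: price runs count := -2 | shift := 2 | (((step - count) * (8 + shift)) > (-4 - 4)): true | limit := 3 | (((min(9, step) - (2 - step)) < (5 - base)) or ((-4 - step) < (count - shift))): true | limit := 2 | count := 0 | result 2; price_opt runs count := -2 | shift := 2 | ((-4 - 4) < ((step - count) * (8 + shift))): true | limit := 3 | (((min(9, step) - (2 - step)) < (5 - base)) or ((-4 - step) < (count - shift))): true | limit := 2 | count := 0 | result 2; both end at 2.
Sweeping the whole domain (441 inputs) finds no disagreement.
verdict: equivalent


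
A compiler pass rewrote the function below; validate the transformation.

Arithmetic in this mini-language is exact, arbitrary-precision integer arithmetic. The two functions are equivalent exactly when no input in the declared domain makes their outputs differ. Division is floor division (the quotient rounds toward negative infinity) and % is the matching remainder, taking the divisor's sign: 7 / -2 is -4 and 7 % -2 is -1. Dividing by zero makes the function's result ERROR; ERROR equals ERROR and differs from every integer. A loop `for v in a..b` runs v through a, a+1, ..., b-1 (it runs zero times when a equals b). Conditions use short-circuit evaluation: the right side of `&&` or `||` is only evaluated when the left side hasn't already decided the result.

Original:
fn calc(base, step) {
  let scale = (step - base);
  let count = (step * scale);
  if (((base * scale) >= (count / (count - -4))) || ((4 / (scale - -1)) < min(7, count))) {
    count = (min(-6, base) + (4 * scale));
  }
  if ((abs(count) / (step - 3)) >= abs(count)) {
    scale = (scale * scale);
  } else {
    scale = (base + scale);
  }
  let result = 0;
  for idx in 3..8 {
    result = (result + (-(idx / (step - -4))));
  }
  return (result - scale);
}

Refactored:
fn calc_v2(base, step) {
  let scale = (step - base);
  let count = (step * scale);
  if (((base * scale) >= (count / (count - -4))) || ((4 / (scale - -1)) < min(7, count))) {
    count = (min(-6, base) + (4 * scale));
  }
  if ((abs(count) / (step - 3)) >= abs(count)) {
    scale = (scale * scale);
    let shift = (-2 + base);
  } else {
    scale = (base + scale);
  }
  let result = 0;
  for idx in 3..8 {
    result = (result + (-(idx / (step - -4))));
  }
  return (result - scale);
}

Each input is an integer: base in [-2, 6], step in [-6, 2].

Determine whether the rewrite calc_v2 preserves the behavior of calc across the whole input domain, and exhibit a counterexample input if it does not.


This is a faithful refactor — local variable names differ, and constant usage differs, and statement counts differ, and arithmetic usage differs, but the computed results match everywhere.
Tracing base=4, step=-4: calc: scale becomes -8; next count becomes 32; next (((base * scale) >= (count / (count - -4))) || ((4 / (scale - -1)) < min(7, count))) evaluates to true; next count becomes -38; next ((abs(count) / (step - 3)) >= abs(count)) evaluates to false; next scale becomes -4; next result becomes 0; next at idx=3:; next hits division by zero so the output is ERROR | calc_v2: scale becomes -8; next count becomes 32; next (((base * scale) >= (count / (count - -4))) || ((4 / (scale - -1)) < min(7, count))) evaluates to true; next count becomes -38; next ((abs(count) / (step - 3)) >= abs(count)) evaluates to false; next scale becomes -4; next result becomes 0; next at idx=3:; next hits division by zero so the output is ERROR — matching result ERROR.
Checked all 81 inputs in the declared domain: the outputs agree on every one.
verdict: equivalent


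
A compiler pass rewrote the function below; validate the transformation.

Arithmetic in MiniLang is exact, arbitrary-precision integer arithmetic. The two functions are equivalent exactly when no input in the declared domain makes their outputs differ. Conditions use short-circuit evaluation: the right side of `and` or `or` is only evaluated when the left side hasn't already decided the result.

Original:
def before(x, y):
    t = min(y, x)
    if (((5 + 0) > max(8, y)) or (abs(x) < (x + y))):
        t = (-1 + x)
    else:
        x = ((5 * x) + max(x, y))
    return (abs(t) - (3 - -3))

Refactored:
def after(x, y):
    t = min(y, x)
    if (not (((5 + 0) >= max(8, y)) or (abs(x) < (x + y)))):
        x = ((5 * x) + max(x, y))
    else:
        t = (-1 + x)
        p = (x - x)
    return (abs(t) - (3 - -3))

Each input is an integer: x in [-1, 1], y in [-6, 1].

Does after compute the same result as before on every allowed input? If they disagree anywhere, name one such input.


The suspicious edit (`((5 + 0) > max(8, y))` became `((5 + 0) >= max(8, y))`) never changes the result for any input inside the declared domain.
Tracing x=1, y=-5: before: t becomes -5; next (((5 + 0) > max(8, y)) or (abs(x) < (x + y))) evaluates to false; next x becomes 6; next final value -1 | after: t becomes -5; next (not (((5 + 0) >= max(8, y)) or (abs(x) < (x + y)))) evaluates to true; next x becomes 6; next final value -1 — matching result -1.
Checked all 24 inputs in the declared domain: the outputs agree on every one.
verdict: equivalent
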